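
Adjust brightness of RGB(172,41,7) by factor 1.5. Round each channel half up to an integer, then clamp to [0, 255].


Multiply each channel by 1.5, round half up, clamp to [0, 255]
R: 172×1.5 = 258 → clamp → 255
G: 41×1.5 = 61.5 → round → 62
B: 7×1.5 = 10.5 → round → 11
= RGB(255, 62, 11)


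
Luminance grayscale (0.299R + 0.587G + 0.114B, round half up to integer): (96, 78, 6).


Gray = 0.299×R + 0.587×G + 0.114×B
Gray = 0.299×96 + 0.587×78 + 0.114×6
Gray = 28.704 + 45.786 + 0.684
Gray = 75.174 → round half up → 75
Gray = 75


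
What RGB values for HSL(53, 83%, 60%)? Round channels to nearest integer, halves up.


H=53°, S=0.83, L=0.60
C = (1-|2L-1|)×S = (1-|0.20|)×0.83 = 0.664
H' = H/60 = 53/60 ≈ 0.8833; X = C×(1-|H' mod 2 - 1|) ≈ 0.5865
m = L - C/2 = 0.60 - 0.332 = 0.268
Sector ⌊H'⌋ = 0 → (R',G',B') = (0.664, ≈0.5865, 0.0)
RGB = ((R'+m)×255, (G'+m)×255, (B'+m)×255) = (237.66, 217.906, 68.34)
Round half up → RGB(238, 218, 68)


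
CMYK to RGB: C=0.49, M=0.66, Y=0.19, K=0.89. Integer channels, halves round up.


R = 255 × (1-C) × (1-K) = 255 × 0.51 × 0.11 = 14.3055 → 14
G = 255 × (1-M) × (1-K) = 255 × 0.34 × 0.11 = 9.537 → 10
B = 255 × (1-Y) × (1-K) = 255 × 0.81 × 0.11 = 22.7205 → 23
= RGB(14, 10, 23)


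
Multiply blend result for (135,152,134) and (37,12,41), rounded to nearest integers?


Multiply: C = A×B/255, rounded to nearest integer
R: 135×37/255 = 4995/255 ≈ 19.588 → 20
G: 152×12/255 = 1824/255 ≈ 7.153 → 7
B: 134×41/255 = 5494/255 ≈ 21.545 → 22
= RGB(20, 7, 22)


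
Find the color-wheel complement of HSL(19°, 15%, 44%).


Complement = opposite side of color wheel = hue + 180°
H' = (19 + 180) mod 360 = 199°
S and L unchanged.
= HSL(199°, 15%, 44%)


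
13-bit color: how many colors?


Colors = 2^bits = 2^13
= 8,192 colors


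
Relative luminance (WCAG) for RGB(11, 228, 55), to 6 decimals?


Linearize each channel (sRGB transfer function): c = v/255; c_lin = c/12.92 if c ≤ 0.04045, else ((c+0.055)/1.055)^2.4
  R: 11/255 ≈ 0.043137 > 0.04045 → ((0.043137+0.055)/1.055)^2.4 ≈ 0.003347
  G: 228/255 ≈ 0.894118 > 0.04045 → ((0.894118+0.055)/1.055)^2.4 ≈ 0.775822
  B: 55/255 ≈ 0.215686 > 0.04045 → ((0.215686+0.055)/1.055)^2.4 ≈ 0.038204
R_lin = 0.003347, G_lin = 0.775822, B_lin = 0.038204
L = 0.2126×R + 0.7152×G + 0.0722×B
L = 0.2126×0.003347 + 0.7152×0.775822 + 0.0722×0.038204
L ≈ 0.558338


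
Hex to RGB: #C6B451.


C6 → 198 (R)
B4 → 180 (G)
51 → 81 (B)
= RGB(198, 180, 81)


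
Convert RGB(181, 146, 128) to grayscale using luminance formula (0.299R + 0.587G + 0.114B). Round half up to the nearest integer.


Gray = 0.299×R + 0.587×G + 0.114×B
Gray = 0.299×181 + 0.587×146 + 0.114×128
Gray = 54.119 + 85.702 + 14.592
Gray = 154.413 → round half up → 154
Gray = 154


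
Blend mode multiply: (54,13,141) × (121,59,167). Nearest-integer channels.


Multiply: C = A×B/255, rounded to nearest integer
R: 54×121/255 = 6534/255 ≈ 25.624 → 26
G: 13×59/255 = 767/255 ≈ 3.008 → 3
B: 141×167/255 = 23547/255 ≈ 92.341 → 92
= RGB(26, 3, 92)


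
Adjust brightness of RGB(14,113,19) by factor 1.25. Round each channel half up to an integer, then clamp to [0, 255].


Multiply each channel by 1.25, round half up, clamp to [0, 255]
R: 14×1.25 = 17.5 → round → 18
G: 113×1.25 = 141.25 → round → 141
B: 19×1.25 = 23.75 → round → 24
= RGB(18, 141, 24)


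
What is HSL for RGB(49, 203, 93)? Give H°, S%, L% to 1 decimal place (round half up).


Normalize: R'=49/255≈0.1922, G'=203/255≈0.7961, B'=93/255≈0.3647
Max=203/255, Min=49/255, Δ=Max-Min=154/255
L = (Max+Min)/2 = (203+49)/510 = 252/510 = 0.49411… → L = 49.4%
L ≤ 0.5 → S = Δ/(Max+Min) = 154/(203+49) = 154/252 = 0.61111… → S = 61.1%
(the 1/255 factors cancel in S and H, so raw channel differences can be used)
Max is G' → H = 60 × ((B-R)/Δ + 2) = 60 × ((93-49)/154 + 2)
  44/154 + 2 = 0.2857… + 2 = 2.2857…
  H = 60 × 2.2857… = 137.142…° → H = 137.1°
= HSL(137.1°, 61.1%, 49.4%)


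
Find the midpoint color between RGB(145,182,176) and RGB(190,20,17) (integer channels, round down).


Midpoint: each channel = ⌊(C₁+C₂)/2⌋
R: ⌊(145+190)/2⌋ = 167
G: ⌊(182+20)/2⌋ = 101
B: ⌊(176+17)/2⌋ = 96
= RGB(167, 101, 96)


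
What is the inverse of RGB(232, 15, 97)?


Invert: (255-R, 255-G, 255-B)
R: 255-232 = 23
G: 255-15 = 240
B: 255-97 = 158
= RGB(23, 240, 158)


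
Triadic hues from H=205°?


Triadic: equally spaced at 120° intervals
H1 = 205°
H2 = (205 + 120) mod 360 = 325°
H3 = (205 + 240) mod 360 = 85°
Triadic = 205°, 325°, 85°


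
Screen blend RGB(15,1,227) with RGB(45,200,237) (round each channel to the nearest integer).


Screen: C = 255 - (255-A)×(255-B)/255, rounded to nearest integer
R: 255 - (255-15)×(255-45)/255 = 255 - 50400/255 ≈ 255 - 197.647 = 57.353 → 57
G: 255 - (255-1)×(255-200)/255 = 255 - 13970/255 ≈ 255 - 54.784 = 200.216 → 200
B: 255 - (255-227)×(255-237)/255 = 255 - 504/255 ≈ 255 - 1.976 = 253.024 → 253
= RGB(57, 200, 253)


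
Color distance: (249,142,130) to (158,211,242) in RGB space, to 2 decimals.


d = √[(R₁-R₂)² + (G₁-G₂)² + (B₁-B₂)²]
d = √[(249-158)² + (142-211)² + (130-242)²]
d = √[8281 + 4761 + 12544]
d = √25586
d ≈ 159.96


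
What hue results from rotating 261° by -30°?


New hue = (H + rotation) mod 360
New hue = (261 -30) mod 360
= 231 mod 360
= 231°


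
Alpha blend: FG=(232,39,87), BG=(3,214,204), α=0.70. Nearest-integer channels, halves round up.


C = α×F + (1-α)×B, with 1-α = 0.30
R: 0.70×232 + 0.30×3 = 162.40 + 0.90 = 163.30 → 163
G: 0.70×39 + 0.30×214 = 27.30 + 64.20 = 91.50 → 92
B: 0.70×87 + 0.30×204 = 60.90 + 61.20 = 122.10 → 122
= RGB(163, 92, 122)


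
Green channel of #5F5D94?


Color: #5F5D94
R = 5F = 95
G = 5D = 93
B = 94 = 148
Green = 93


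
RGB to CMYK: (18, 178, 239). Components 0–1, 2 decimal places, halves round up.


R'=18/255≈0.0706, G'=178/255≈0.6980, B'=239/255≈0.9373
K = 1 - max(R',G',B') = 1 - 239/255 = 16/255 = 0.06274… → 0.06
(1-R'-K)/(1-K) simplifies to (max-R)/max with max = 239:
C = (239-18)/239 = 221/239 = 0.92468… → 0.92
M = (239-178)/239 = 61/239 = 0.25523… → 0.26
Y = (239-239)/239 = 0/239 = 0 → 0.00
= CMYK(0.92, 0.26, 0.00, 0.06)


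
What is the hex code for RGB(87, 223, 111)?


R = 87 → 57 (hex)
G = 223 → DF (hex)
B = 111 → 6F (hex)
Hex = #57DF6F


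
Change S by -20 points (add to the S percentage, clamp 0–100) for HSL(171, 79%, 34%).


Original S = 79%
Adjustment = -20 percentage points
New S = 79 + (-20) = 59
Clamp to [0, 100] → 59
= HSL(171°, 59%, 34%)


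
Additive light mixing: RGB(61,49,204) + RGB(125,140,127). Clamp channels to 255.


Additive: each channel = min(255, C₁+C₂)
R: 61+125 = 186 → 186
G: 49+140 = 189 → 189
B: 204+127 = 331 → 255
= RGB(186, 189, 255)


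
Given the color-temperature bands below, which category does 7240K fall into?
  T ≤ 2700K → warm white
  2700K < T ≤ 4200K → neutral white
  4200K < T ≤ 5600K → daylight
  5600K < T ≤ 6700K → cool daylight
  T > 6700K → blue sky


Temperature: 7240K
7240K > 6700K → blue sky
Classification: blue sky


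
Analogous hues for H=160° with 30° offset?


Base hue: 160°
Left analog: (160 - 30) mod 360 = 130°
Right analog: (160 + 30) mod 360 = 190°
Analogous hues = 130° and 190°


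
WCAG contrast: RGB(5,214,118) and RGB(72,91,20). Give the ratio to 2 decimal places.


Linearize each sRGB channel c=v/255: c/12.92 if c ≤ 0.04045 else ((c+0.055)/1.055)^2.4
L = 0.2126×R_lin + 0.7152×G_lin + 0.0722×B_lin
Color 1 (5,214,118):
  R=5: 5/255≈0.0196 ≤ 0.04045 → 0.0196/12.92 ≈ 0.00152
  G=214: 214/255≈0.8392 > 0.04045 → ((0.8392+0.055)/1.055)^2.4 ≈ 0.67244
  B=118: 118/255≈0.4627 > 0.04045 → ((0.4627+0.055)/1.055)^2.4 ≈ 0.18116
  L1 = 0.2126×0.00152 + 0.7152×0.67244 + 0.0722×0.18116 ≈ 0.49433
Color 2 (72,91,20):
  R=72: 72/255≈0.2824 > 0.04045 → ((0.2824+0.055)/1.055)^2.4 ≈ 0.06480
  G=91: 91/255≈0.3569 > 0.04045 → ((0.3569+0.055)/1.055)^2.4 ≈ 0.10462
  B=20: 20/255≈0.0784 > 0.04045 → ((0.0784+0.055)/1.055)^2.4 ≈ 0.00700
  L2 = 0.2126×0.06480 + 0.7152×0.10462 + 0.0722×0.00700 ≈ 0.08910
Lighter = 0.49433, Darker = 0.08910
Ratio = (L_lighter + 0.05) / (L_darker + 0.05)
Ratio = (0.49433 + 0.05) / (0.08910 + 0.05) = 0.54433 / 0.13910 ≈ 3.9131
Ratio ≈ 3.91:1


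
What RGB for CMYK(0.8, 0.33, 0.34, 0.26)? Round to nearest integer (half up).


R = 255 × (1-C) × (1-K) = 255 × 0.20 × 0.74 = 37.74 → 38
G = 255 × (1-M) × (1-K) = 255 × 0.67 × 0.74 = 126.429 → 126
B = 255 × (1-Y) × (1-K) = 255 × 0.66 × 0.74 = 124.542 → 125
= RGB(38, 126, 125)


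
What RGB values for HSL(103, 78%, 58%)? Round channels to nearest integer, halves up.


H=103°, S=0.78, L=0.58
C = (1-|2L-1|)×S = (1-|0.16|)×0.78 = 0.6552
H' = H/60 = 103/60 ≈ 1.7167; X = C×(1-|H' mod 2 - 1|) = 0.18564
m = L - C/2 = 0.58 - 0.3276 = 0.2524
Sector ⌊H'⌋ = 1 → (R',G',B') = (0.18564, 0.6552, 0.0)
RGB = ((R'+m)×255, (G'+m)×255, (B'+m)×255) = (111.7002, 231.438, 64.362)
Round half up → RGB(112, 231, 64)


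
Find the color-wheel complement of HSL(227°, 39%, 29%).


Complement = opposite side of color wheel = hue + 180°
H' = (227 + 180) mod 360 = 47°
S and L unchanged.
= HSL(47°, 39%, 29%)


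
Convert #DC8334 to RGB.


DC → 220 (R)
83 → 131 (G)
34 → 52 (B)
= RGB(220, 131, 52)


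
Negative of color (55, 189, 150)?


Invert: (255-R, 255-G, 255-B)
R: 255-55 = 200
G: 255-189 = 66
B: 255-150 = 105
= RGB(200, 66, 105)


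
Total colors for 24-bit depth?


Colors = 2^bits = 2^24
= 16,777,216 colors


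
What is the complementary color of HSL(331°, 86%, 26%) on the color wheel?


Complement = opposite side of color wheel = hue + 180°
H' = (331 + 180) mod 360 = 151°
S and L unchanged.
= HSL(151°, 86%, 26%)


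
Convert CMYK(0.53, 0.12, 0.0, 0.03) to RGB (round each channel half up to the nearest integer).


R = 255 × (1-C) × (1-K) = 255 × 0.47 × 0.97 = 116.2545 → 116
G = 255 × (1-M) × (1-K) = 255 × 0.88 × 0.97 = 217.668 → 218
B = 255 × (1-Y) × (1-K) = 255 × 1.00 × 0.97 = 247.35 → 247
= RGB(116, 218, 247)


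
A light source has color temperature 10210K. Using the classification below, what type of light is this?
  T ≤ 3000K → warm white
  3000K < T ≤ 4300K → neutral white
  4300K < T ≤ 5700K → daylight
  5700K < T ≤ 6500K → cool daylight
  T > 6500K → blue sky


Temperature: 10210K
10210K > 6500K → blue sky
Classification: blue sky


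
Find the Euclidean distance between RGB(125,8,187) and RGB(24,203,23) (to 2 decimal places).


d = √[(R₁-R₂)² + (G₁-G₂)² + (B₁-B₂)²]
d = √[(125-24)² + (8-203)² + (187-23)²]
d = √[10201 + 38025 + 26896]
d = √75122
d ≈ 274.08


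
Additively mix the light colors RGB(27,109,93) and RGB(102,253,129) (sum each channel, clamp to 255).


Additive: each channel = min(255, C₁+C₂)
R: 27+102 = 129 → 129
G: 109+253 = 362 → 255
B: 93+129 = 222 → 222
= RGB(129, 255, 222)


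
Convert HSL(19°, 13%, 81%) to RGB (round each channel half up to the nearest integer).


H=19°, S=0.13, L=0.81
C = (1-|2L-1|)×S = (1-|0.62|)×0.13 = 0.0494
H' = H/60 = 19/60 ≈ 0.3167; X = C×(1-|H' mod 2 - 1|) ≈ 0.0156
m = L - C/2 = 0.81 - 0.0247 = 0.7853
Sector ⌊H'⌋ = 0 → (R',G',B') = (0.0494, ≈0.0156, 0.0)
RGB = ((R'+m)×255, (G'+m)×255, (B'+m)×255) = (212.8485, 204.24055, 200.2515)
Round half up → RGB(213, 204, 200)


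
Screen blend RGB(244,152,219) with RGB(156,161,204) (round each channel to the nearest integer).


Screen: C = 255 - (255-A)×(255-B)/255, rounded to nearest integer
R: 255 - (255-244)×(255-156)/255 = 255 - 1089/255 ≈ 255 - 4.271 = 250.729 → 251
G: 255 - (255-152)×(255-161)/255 = 255 - 9682/255 ≈ 255 - 37.969 = 217.031 → 217
B: 255 - (255-219)×(255-204)/255 = 255 - 1836/255 ≈ 255 - 7.200 = 247.800 → 248
= RGB(251, 217, 248)


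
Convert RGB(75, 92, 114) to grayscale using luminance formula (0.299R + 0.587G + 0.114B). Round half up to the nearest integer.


Gray = 0.299×R + 0.587×G + 0.114×B
Gray = 0.299×75 + 0.587×92 + 0.114×114
Gray = 22.425 + 54.004 + 12.996
Gray = 89.425 → round half up → 89
Gray = 89


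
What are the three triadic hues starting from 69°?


Triadic: equally spaced at 120° intervals
H1 = 69°
H2 = (69 + 120) mod 360 = 189°
H3 = (69 + 240) mod 360 = 309°
Triadic = 69°, 189°, 309°


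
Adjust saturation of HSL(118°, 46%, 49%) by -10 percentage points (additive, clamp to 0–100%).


Original S = 46%
Adjustment = -10 percentage points
New S = 46 + (-10) = 36
Clamp to [0, 100] → 36
= HSL(118°, 36%, 49%)


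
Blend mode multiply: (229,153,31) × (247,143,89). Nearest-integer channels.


Multiply: C = A×B/255, rounded to nearest integer
R: 229×247/255 = 56563/255 ≈ 221.816 → 222
G: 153×143/255 = 21879/255 ≈ 85.800 → 86
B: 31×89/255 = 2759/255 ≈ 10.820 → 11
= RGB(222, 86, 11)


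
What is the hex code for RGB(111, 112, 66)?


R = 111 → 6F (hex)
G = 112 → 70 (hex)
B = 66 → 42 (hex)
Hex = #6F7042


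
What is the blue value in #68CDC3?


Color: #68CDC3
R = 68 = 104
G = CD = 205
B = C3 = 195
Blue = 195


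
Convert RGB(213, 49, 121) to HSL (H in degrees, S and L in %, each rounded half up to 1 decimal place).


Normalize: R'=213/255≈0.8353, G'=49/255≈0.1922, B'=121/255≈0.4745
Max=213/255, Min=49/255, Δ=Max-Min=164/255
L = (Max+Min)/2 = (213+49)/510 = 262/510 = 0.51372… → L = 51.4%
L > 0.5 → S = Δ/(2-Max-Min) = 164/(510-213-49) = 164/248 = 0.66129… → S = 66.1%
(the 1/255 factors cancel in S and H, so raw channel differences can be used)
Max is R' → H = 60 × (((G-B)/Δ) mod 6) = 60 × (((49-121)/164) mod 6)
  (-72)/164 = -0.4390…; negative, so add 6 → 5.5609…
  H = 60 × 5.5609… = 333.658…° → H = 333.7°
= HSL(333.7°, 66.1%, 51.4%)


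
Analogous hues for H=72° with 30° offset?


Base hue: 72°
Left analog: (72 - 30) mod 360 = 42°
Right analog: (72 + 30) mod 360 = 102°
Analogous hues = 42° and 102°


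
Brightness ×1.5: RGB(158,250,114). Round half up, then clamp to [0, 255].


Multiply each channel by 1.5, round half up, clamp to [0, 255]
R: 158×1.5 = 237
G: 250×1.5 = 375 → clamp → 255
B: 114×1.5 = 171
= RGB(237, 255, 171)


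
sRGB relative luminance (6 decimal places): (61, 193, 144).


Linearize each channel (sRGB transfer function): c = v/255; c_lin = c/12.92 if c ≤ 0.04045, else ((c+0.055)/1.055)^2.4
  R: 61/255 ≈ 0.239216 > 0.04045 → ((0.239216+0.055)/1.055)^2.4 ≈ 0.046665
  G: 193/255 ≈ 0.756863 > 0.04045 → ((0.756863+0.055)/1.055)^2.4 ≈ 0.533276
  B: 144/255 ≈ 0.564706 > 0.04045 → ((0.564706+0.055)/1.055)^2.4 ≈ 0.278894
R_lin = 0.046665, G_lin = 0.533276, B_lin = 0.278894
L = 0.2126×R + 0.7152×G + 0.0722×B
L = 0.2126×0.046665 + 0.7152×0.533276 + 0.0722×0.278894
L ≈ 0.411456


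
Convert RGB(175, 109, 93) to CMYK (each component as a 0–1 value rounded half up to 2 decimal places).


R'=175/255≈0.6863, G'=109/255≈0.4275, B'=93/255≈0.3647
K = 1 - max(R',G',B') = 1 - 175/255 = 80/255 = 0.31372… → 0.31
(1-R'-K)/(1-K) simplifies to (max-R)/max with max = 175:
C = (175-175)/175 = 0/175 = 0 → 0.00
M = (175-109)/175 = 66/175 = 0.37714… → 0.38
Y = (175-93)/175 = 82/175 = 0.46857… → 0.47
= CMYK(0.00, 0.38, 0.47, 0.31)


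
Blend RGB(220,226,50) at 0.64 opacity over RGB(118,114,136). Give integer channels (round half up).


C = α×F + (1-α)×B, with 1-α = 0.36
R: 0.64×220 + 0.36×118 = 140.80 + 42.48 = 183.28 → 183
G: 0.64×226 + 0.36×114 = 144.64 + 41.04 = 185.68 → 186
B: 0.64×50 + 0.36×136 = 32.00 + 48.96 = 80.96 → 81
= RGB(183, 186, 81)


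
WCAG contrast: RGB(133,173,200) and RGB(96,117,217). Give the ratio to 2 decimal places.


Linearize each sRGB channel c=v/255: c/12.92 if c ≤ 0.04045 else ((c+0.055)/1.055)^2.4
L = 0.2126×R_lin + 0.7152×G_lin + 0.0722×B_lin
Color 1 (133,173,200):
  R=133: 133/255≈0.5216 > 0.04045 → ((0.5216+0.055)/1.055)^2.4 ≈ 0.23455
  G=173: 173/255≈0.6784 > 0.04045 → ((0.6784+0.055)/1.055)^2.4 ≈ 0.41789
  B=200: 200/255≈0.7843 > 0.04045 → ((0.7843+0.055)/1.055)^2.4 ≈ 0.57758
  L1 = 0.2126×0.23455 + 0.7152×0.41789 + 0.0722×0.57758 ≈ 0.39044
Color 2 (96,117,217):
  R=96: 96/255≈0.3765 > 0.04045 → ((0.3765+0.055)/1.055)^2.4 ≈ 0.11697
  G=117: 117/255≈0.4588 > 0.04045 → ((0.4588+0.055)/1.055)^2.4 ≈ 0.17789
  B=217: 217/255≈0.8510 > 0.04045 → ((0.8510+0.055)/1.055)^2.4 ≈ 0.69387
  L2 = 0.2126×0.11697 + 0.7152×0.17789 + 0.0722×0.69387 ≈ 0.20219
Lighter = 0.39044, Darker = 0.20219
Ratio = (L_lighter + 0.05) / (L_darker + 0.05)
Ratio = (0.39044 + 0.05) / (0.20219 + 0.05) = 0.44044 / 0.25219 ≈ 1.7464
Ratio ≈ 1.75:1


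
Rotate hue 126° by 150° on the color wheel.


New hue = (H + rotation) mod 360
New hue = (126 + 150) mod 360
= 276 mod 360
= 276°


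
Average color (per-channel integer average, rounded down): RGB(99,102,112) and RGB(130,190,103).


Midpoint: each channel = ⌊(C₁+C₂)/2⌋
R: ⌊(99+130)/2⌋ = 114
G: ⌊(102+190)/2⌋ = 146
B: ⌊(112+103)/2⌋ = 107
= RGB(114, 146, 107)


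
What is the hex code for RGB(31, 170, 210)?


R = 31 → 1F (hex)
G = 170 → AA (hex)
B = 210 → D2 (hex)
Hex = #1FAAD2


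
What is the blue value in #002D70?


Color: #002D70
R = 00 = 0
G = 2D = 45
B = 70 = 112
Blue = 112


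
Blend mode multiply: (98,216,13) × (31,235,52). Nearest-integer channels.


Multiply: C = A×B/255, rounded to nearest integer
R: 98×31/255 = 3038/255 ≈ 11.914 → 12
G: 216×235/255 = 50760/255 ≈ 199.059 → 199
B: 13×52/255 = 676/255 ≈ 2.651 → 3
= RGB(12, 199, 3)


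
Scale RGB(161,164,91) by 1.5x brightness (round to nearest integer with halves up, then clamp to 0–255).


Multiply each channel by 1.5, round half up, clamp to [0, 255]
R: 161×1.5 = 241.5 → round → 242
G: 164×1.5 = 246
B: 91×1.5 = 136.5 → round → 137
= RGB(242, 246, 137)


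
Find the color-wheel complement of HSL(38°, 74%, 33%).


Complement = opposite side of color wheel = hue + 180°
H' = (38 + 180) mod 360 = 218°
S and L unchanged.
= HSL(218°, 74%, 33%)


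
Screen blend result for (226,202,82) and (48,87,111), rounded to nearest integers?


Screen: C = 255 - (255-A)×(255-B)/255, rounded to nearest integer
R: 255 - (255-226)×(255-48)/255 = 255 - 6003/255 ≈ 255 - 23.541 = 231.459 → 231
G: 255 - (255-202)×(255-87)/255 = 255 - 8904/255 ≈ 255 - 34.918 = 220.082 → 220
B: 255 - (255-82)×(255-111)/255 = 255 - 24912/255 ≈ 255 - 97.694 = 157.306 → 157
= RGB(231, 220, 157)


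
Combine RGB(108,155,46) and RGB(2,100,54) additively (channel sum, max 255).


Additive: each channel = min(255, C₁+C₂)
R: 108+2 = 110 → 110
G: 155+100 = 255 → 255
B: 46+54 = 100 → 100
= RGB(110, 255, 100)


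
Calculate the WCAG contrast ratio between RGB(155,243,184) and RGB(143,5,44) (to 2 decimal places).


Linearize each sRGB channel c=v/255: c/12.92 if c ≤ 0.04045 else ((c+0.055)/1.055)^2.4
L = 0.2126×R_lin + 0.7152×G_lin + 0.0722×B_lin
Color 1 (155,243,184):
  R=155: 155/255≈0.6078 > 0.04045 → ((0.6078+0.055)/1.055)^2.4 ≈ 0.32778
  G=243: 243/255≈0.9529 > 0.04045 → ((0.9529+0.055)/1.055)^2.4 ≈ 0.89627
  B=184: 184/255≈0.7216 > 0.04045 → ((0.7216+0.055)/1.055)^2.4 ≈ 0.47932
  L1 = 0.2126×0.32778 + 0.7152×0.89627 + 0.0722×0.47932 ≈ 0.74530
Color 2 (143,5,44):
  R=143: 143/255≈0.5608 > 0.04045 → ((0.5608+0.055)/1.055)^2.4 ≈ 0.27468
  G=5: 5/255≈0.0196 ≤ 0.04045 → 0.0196/12.92 ≈ 0.00152
  B=44: 44/255≈0.1725 > 0.04045 → ((0.1725+0.055)/1.055)^2.4 ≈ 0.02519
  L2 = 0.2126×0.27468 + 0.7152×0.00152 + 0.0722×0.02519 ≈ 0.06130
Lighter = 0.74530, Darker = 0.06130
Ratio = (L_lighter + 0.05) / (L_darker + 0.05)
Ratio = (0.74530 + 0.05) / (0.06130 + 0.05) = 0.79530 / 0.11130 ≈ 7.1456
Ratio ≈ 7.15:1


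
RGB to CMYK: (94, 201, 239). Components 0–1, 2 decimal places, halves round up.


R'=94/255≈0.3686, G'=201/255≈0.7882, B'=239/255≈0.9373
K = 1 - max(R',G',B') = 1 - 239/255 = 16/255 = 0.06274… → 0.06
(1-R'-K)/(1-K) simplifies to (max-R)/max with max = 239:
C = (239-94)/239 = 145/239 = 0.60669… → 0.61
M = (239-201)/239 = 38/239 = 0.15899… → 0.16
Y = (239-239)/239 = 0/239 = 0 → 0.00
= CMYK(0.61, 0.16, 0.00, 0.06)


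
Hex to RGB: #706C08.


70 → 112 (R)
6C → 108 (G)
08 → 8 (B)
= RGB(112, 108, 8)


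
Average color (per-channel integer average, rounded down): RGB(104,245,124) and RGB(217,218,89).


Midpoint: each channel = ⌊(C₁+C₂)/2⌋
R: ⌊(104+217)/2⌋ = 160
G: ⌊(245+218)/2⌋ = 231
B: ⌊(124+89)/2⌋ = 106
= RGB(160, 231, 106)


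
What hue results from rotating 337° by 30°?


New hue = (H + rotation) mod 360
New hue = (337 + 30) mod 360
= 367 mod 360
= 7°


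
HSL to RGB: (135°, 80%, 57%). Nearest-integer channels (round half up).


H=135°, S=0.80, L=0.57
C = (1-|2L-1|)×S = (1-|0.14|)×0.80 = 0.688
H' = H/60 = 135/60 ≈ 2.2500; X = C×(1-|H' mod 2 - 1|) = 0.172
m = L - C/2 = 0.57 - 0.344 = 0.226
Sector ⌊H'⌋ = 2 → (R',G',B') = (0.0, 0.688, 0.172)
RGB = ((R'+m)×255, (G'+m)×255, (B'+m)×255) = (57.63, 233.07, 101.49)
Round half up → RGB(58, 233, 101)


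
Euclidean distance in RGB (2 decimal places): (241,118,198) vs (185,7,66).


d = √[(R₁-R₂)² + (G₁-G₂)² + (B₁-B₂)²]
d = √[(241-185)² + (118-7)² + (198-66)²]
d = √[3136 + 12321 + 17424]
d = √32881
d ≈ 181.33


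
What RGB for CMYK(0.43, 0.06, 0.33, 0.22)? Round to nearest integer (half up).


R = 255 × (1-C) × (1-K) = 255 × 0.57 × 0.78 = 113.373 → 113
G = 255 × (1-M) × (1-K) = 255 × 0.94 × 0.78 = 186.966 → 187
B = 255 × (1-Y) × (1-K) = 255 × 0.67 × 0.78 = 133.263 → 133
= RGB(113, 187, 133)


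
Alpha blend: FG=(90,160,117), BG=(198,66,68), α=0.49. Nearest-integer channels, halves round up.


C = α×F + (1-α)×B, with 1-α = 0.51
R: 0.49×90 + 0.51×198 = 44.10 + 100.98 = 145.08 → 145
G: 0.49×160 + 0.51×66 = 78.40 + 33.66 = 112.06 → 112
B: 0.49×117 + 0.51×68 = 57.33 + 34.68 = 92.01 → 92
= RGB(145, 112, 92)


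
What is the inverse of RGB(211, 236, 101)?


Invert: (255-R, 255-G, 255-B)
R: 255-211 = 44
G: 255-236 = 19
B: 255-101 = 154
= RGB(44, 19, 154)


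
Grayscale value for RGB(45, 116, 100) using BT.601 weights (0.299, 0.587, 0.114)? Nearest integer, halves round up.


Gray = 0.299×R + 0.587×G + 0.114×B
Gray = 0.299×45 + 0.587×116 + 0.114×100
Gray = 13.455 + 68.092 + 11.400
Gray = 92.947 → round half up → 93
Gray = 93


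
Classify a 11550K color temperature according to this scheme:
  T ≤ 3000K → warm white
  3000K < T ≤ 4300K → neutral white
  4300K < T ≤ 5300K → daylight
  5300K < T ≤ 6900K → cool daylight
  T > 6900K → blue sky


Temperature: 11550K
11550K > 6900K → blue sky
Classification: blue sky


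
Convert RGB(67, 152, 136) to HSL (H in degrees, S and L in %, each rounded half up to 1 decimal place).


Normalize: R'=67/255≈0.2627, G'=152/255≈0.5961, B'=136/255≈0.5333
Max=152/255, Min=67/255, Δ=Max-Min=85/255
L = (Max+Min)/2 = (152+67)/510 = 219/510 = 0.42941… → L = 42.9%
L ≤ 0.5 → S = Δ/(Max+Min) = 85/(152+67) = 85/219 = 0.38812… → S = 38.8%
(the 1/255 factors cancel in S and H, so raw channel differences can be used)
Max is G' → H = 60 × ((B-R)/Δ + 2) = 60 × ((136-67)/85 + 2)
  69/85 + 2 = 0.8117… + 2 = 2.8117…
  H = 60 × 2.8117… = 168.705…° → H = 168.7°
= HSL(168.7°, 38.8%, 42.9%)


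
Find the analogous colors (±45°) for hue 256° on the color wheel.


Base hue: 256°
Left analog: (256 - 45) mod 360 = 211°
Right analog: (256 + 45) mod 360 = 301°
Analogous hues = 211° and 301°


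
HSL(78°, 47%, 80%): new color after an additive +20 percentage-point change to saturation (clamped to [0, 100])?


Original S = 47%
Adjustment = +20 percentage points
New S = 47 + (20) = 67
Clamp to [0, 100] → 67
= HSL(78°, 67%, 80%)


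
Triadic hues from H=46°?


Triadic: equally spaced at 120° intervals
H1 = 46°
H2 = (46 + 120) mod 360 = 166°
H3 = (46 + 240) mod 360 = 286°
Triadic = 46°, 166°, 286°


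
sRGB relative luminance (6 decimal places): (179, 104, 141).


Linearize each channel (sRGB transfer function): c = v/255; c_lin = c/12.92 if c ≤ 0.04045, else ((c+0.055)/1.055)^2.4
  R: 179/255 ≈ 0.701961 > 0.04045 → ((0.701961+0.055)/1.055)^2.4 ≈ 0.450786
  G: 104/255 ≈ 0.407843 > 0.04045 → ((0.407843+0.055)/1.055)^2.4 ≈ 0.138432
  B: 141/255 ≈ 0.552941 > 0.04045 → ((0.552941+0.055)/1.055)^2.4 ≈ 0.266356
R_lin = 0.450786, G_lin = 0.138432, B_lin = 0.266356
L = 0.2126×R + 0.7152×G + 0.0722×B
L = 0.2126×0.450786 + 0.7152×0.138432 + 0.0722×0.266356
L ≈ 0.214074


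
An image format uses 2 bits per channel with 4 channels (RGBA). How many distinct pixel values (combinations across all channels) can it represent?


Total bits = 2 bits/channel × 4 channels = 8 bits
Distinct pixel values = 2^8
= 256 pixel values


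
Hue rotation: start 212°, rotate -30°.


New hue = (H + rotation) mod 360
New hue = (212 -30) mod 360
= 182 mod 360
= 182°


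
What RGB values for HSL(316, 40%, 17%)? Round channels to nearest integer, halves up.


H=316°, S=0.40, L=0.17
C = (1-|2L-1|)×S = (1-|-0.66|)×0.40 = 0.136
H' = H/60 = 316/60 ≈ 5.2667; X = C×(1-|H' mod 2 - 1|) ≈ 0.0997
m = L - C/2 = 0.17 - 0.068 = 0.102
Sector ⌊H'⌋ = 5 → (R',G',B') = (0.136, 0.0, ≈0.0997)
RGB = ((R'+m)×255, (G'+m)×255, (B'+m)×255) = (60.69, 26.01, 51.442)
Round half up → RGB(61, 26, 51)


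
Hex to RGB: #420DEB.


42 → 66 (R)
0D → 13 (G)
EB → 235 (B)
= RGB(66, 13, 235)


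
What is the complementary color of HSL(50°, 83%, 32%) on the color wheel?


Complement = opposite side of color wheel = hue + 180°
H' = (50 + 180) mod 360 = 230°
S and L unchanged.
= HSL(230°, 83%, 32%)


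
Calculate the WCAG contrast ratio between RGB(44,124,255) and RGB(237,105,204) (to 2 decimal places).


Linearize each sRGB channel c=v/255: c/12.92 if c ≤ 0.04045 else ((c+0.055)/1.055)^2.4
L = 0.2126×R_lin + 0.7152×G_lin + 0.0722×B_lin
Color 1 (44,124,255):
  R=44: 44/255≈0.1725 > 0.04045 → ((0.1725+0.055)/1.055)^2.4 ≈ 0.02519
  G=124: 124/255≈0.4863 > 0.04045 → ((0.4863+0.055)/1.055)^2.4 ≈ 0.20156
  B=255: 255/255≈1.0000 > 0.04045 → ((1.0000+0.055)/1.055)^2.4 ≈ 1.00000
  L1 = 0.2126×0.02519 + 0.7152×0.20156 + 0.0722×1.00000 ≈ 0.22171
Color 2 (237,105,204):
  R=237: 237/255≈0.9294 > 0.04045 → ((0.9294+0.055)/1.055)^2.4 ≈ 0.84687
  G=105: 105/255≈0.4118 > 0.04045 → ((0.4118+0.055)/1.055)^2.4 ≈ 0.14126
  B=204: 204/255≈0.8000 > 0.04045 → ((0.8000+0.055)/1.055)^2.4 ≈ 0.60383
  L2 = 0.2126×0.84687 + 0.7152×0.14126 + 0.0722×0.60383 ≈ 0.32467
Lighter = 0.32467, Darker = 0.22171
Ratio = (L_lighter + 0.05) / (L_darker + 0.05)
Ratio = (0.32467 + 0.05) / (0.22171 + 0.05) = 0.37467 / 0.27171 ≈ 1.3790
Ratio ≈ 1.38:1


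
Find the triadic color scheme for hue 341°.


Triadic: equally spaced at 120° intervals
H1 = 341°
H2 = (341 + 120) mod 360 = 101°
H3 = (341 + 240) mod 360 = 221°
Triadic = 341°, 101°, 221°


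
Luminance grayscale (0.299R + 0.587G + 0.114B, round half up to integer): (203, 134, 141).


Gray = 0.299×R + 0.587×G + 0.114×B
Gray = 0.299×203 + 0.587×134 + 0.114×141
Gray = 60.697 + 78.658 + 16.074
Gray = 155.429 → round half up → 155
Gray = 155


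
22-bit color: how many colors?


Colors = 2^bits = 2^22
= 4,194,304 colors


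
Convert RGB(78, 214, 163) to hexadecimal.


R = 78 → 4E (hex)
G = 214 → D6 (hex)
B = 163 → A3 (hex)
Hex = #4ED6A3


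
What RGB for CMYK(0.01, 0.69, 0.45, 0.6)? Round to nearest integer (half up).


R = 255 × (1-C) × (1-K) = 255 × 0.99 × 0.40 = 100.98 → 101
G = 255 × (1-M) × (1-K) = 255 × 0.31 × 0.40 = 31.62 → 32
B = 255 × (1-Y) × (1-K) = 255 × 0.55 × 0.40 = 56.1 → 56
= RGB(101, 32, 56)


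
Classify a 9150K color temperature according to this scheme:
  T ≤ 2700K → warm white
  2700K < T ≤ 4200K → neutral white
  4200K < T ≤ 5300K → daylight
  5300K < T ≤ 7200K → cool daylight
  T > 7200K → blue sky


Temperature: 9150K
9150K > 7200K → blue sky
Classification: blue sky


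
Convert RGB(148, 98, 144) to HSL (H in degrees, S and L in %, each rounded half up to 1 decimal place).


Normalize: R'=148/255≈0.5804, G'=98/255≈0.3843, B'=144/255≈0.5647
Max=148/255, Min=98/255, Δ=Max-Min=50/255
L = (Max+Min)/2 = (148+98)/510 = 246/510 = 0.48235… → L = 48.2%
L ≤ 0.5 → S = Δ/(Max+Min) = 50/(148+98) = 50/246 = 0.20325… → S = 20.3%
(the 1/255 factors cancel in S and H, so raw channel differences can be used)
Max is R' → H = 60 × (((G-B)/Δ) mod 6) = 60 × (((98-144)/50) mod 6)
  (-46)/50 = -0.92; negative, so add 6 → 5.08
  H = 60 × 5.08 = 304.8° → H = 304.8°
= HSL(304.8°, 20.3%, 48.2%)


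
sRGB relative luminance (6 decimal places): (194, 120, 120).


Linearize each channel (sRGB transfer function): c = v/255; c_lin = c/12.92 if c ≤ 0.04045, else ((c+0.055)/1.055)^2.4
  R: 194/255 ≈ 0.760784 > 0.04045 → ((0.760784+0.055)/1.055)^2.4 ≈ 0.539479
  G: 120/255 ≈ 0.470588 > 0.04045 → ((0.470588+0.055)/1.055)^2.4 ≈ 0.187821
  B: 120/255 ≈ 0.470588 > 0.04045 → ((0.470588+0.055)/1.055)^2.4 ≈ 0.187821
R_lin = 0.539479, G_lin = 0.187821, B_lin = 0.187821
L = 0.2126×R + 0.7152×G + 0.0722×B
L = 0.2126×0.539479 + 0.7152×0.187821 + 0.0722×0.187821
L ≈ 0.262583


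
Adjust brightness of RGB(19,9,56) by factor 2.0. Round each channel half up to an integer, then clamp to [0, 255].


Multiply each channel by 2.0, round half up, clamp to [0, 255]
R: 19×2.0 = 38
G: 9×2.0 = 18
B: 56×2.0 = 112
= RGB(38, 18, 112)


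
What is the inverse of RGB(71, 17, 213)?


Invert: (255-R, 255-G, 255-B)
R: 255-71 = 184
G: 255-17 = 238
B: 255-213 = 42
= RGB(184, 238, 42)


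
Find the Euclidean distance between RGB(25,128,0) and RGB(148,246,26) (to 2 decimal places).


d = √[(R₁-R₂)² + (G₁-G₂)² + (B₁-B₂)²]
d = √[(25-148)² + (128-246)² + (0-26)²]
d = √[15129 + 13924 + 676]
d = √29729
d ≈ 172.42


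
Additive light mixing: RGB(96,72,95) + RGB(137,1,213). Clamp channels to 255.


Additive: each channel = min(255, C₁+C₂)
R: 96+137 = 233 → 233
G: 72+1 = 73 → 73
B: 95+213 = 308 → 255
= RGB(233, 73, 255)


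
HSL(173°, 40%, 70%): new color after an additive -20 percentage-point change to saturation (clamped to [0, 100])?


Original S = 40%
Adjustment = -20 percentage points
New S = 40 + (-20) = 20
Clamp to [0, 100] → 20
= HSL(173°, 20%, 70%)


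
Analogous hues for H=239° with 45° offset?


Base hue: 239°
Left analog: (239 - 45) mod 360 = 194°
Right analog: (239 + 45) mod 360 = 284°
Analogous hues = 194° and 284°


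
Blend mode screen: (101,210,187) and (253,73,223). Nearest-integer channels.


Screen: C = 255 - (255-A)×(255-B)/255, rounded to nearest integer
R: 255 - (255-101)×(255-253)/255 = 255 - 308/255 ≈ 255 - 1.208 = 253.792 → 254
G: 255 - (255-210)×(255-73)/255 = 255 - 8190/255 ≈ 255 - 32.118 = 222.882 → 223
B: 255 - (255-187)×(255-223)/255 = 255 - 2176/255 ≈ 255 - 8.533 = 246.467 → 246
= RGB(254, 223, 246)


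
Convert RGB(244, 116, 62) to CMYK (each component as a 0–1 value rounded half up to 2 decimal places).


R'=244/255≈0.9569, G'=116/255≈0.4549, B'=62/255≈0.2431
K = 1 - max(R',G',B') = 1 - 244/255 = 11/255 = 0.04313… → 0.04
(1-R'-K)/(1-K) simplifies to (max-R)/max with max = 244:
C = (244-244)/244 = 0/244 = 0 → 0.00
M = (244-116)/244 = 128/244 = 0.52459… → 0.52
Y = (244-62)/244 = 182/244 = 0.74590… → 0.75
= CMYK(0.00, 0.52, 0.75, 0.04)


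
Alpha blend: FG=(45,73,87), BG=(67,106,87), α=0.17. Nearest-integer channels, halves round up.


C = α×F + (1-α)×B, with 1-α = 0.83
R: 0.17×45 + 0.83×67 = 7.65 + 55.61 = 63.26 → 63
G: 0.17×73 + 0.83×106 = 12.41 + 87.98 = 100.39 → 100
B: 0.17×87 + 0.83×87 = 14.79 + 72.21 = 87.00 → 87
= RGB(63, 100, 87)


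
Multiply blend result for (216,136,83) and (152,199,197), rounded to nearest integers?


Multiply: C = A×B/255, rounded to nearest integer
R: 216×152/255 = 32832/255 ≈ 128.753 → 129
G: 136×199/255 = 27064/255 ≈ 106.133 → 106
B: 83×197/255 = 16351/255 ≈ 64.122 → 64
= RGB(129, 106, 64)


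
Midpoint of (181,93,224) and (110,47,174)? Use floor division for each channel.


Midpoint: each channel = ⌊(C₁+C₂)/2⌋
R: ⌊(181+110)/2⌋ = 145
G: ⌊(93+47)/2⌋ = 70
B: ⌊(224+174)/2⌋ = 199
= RGB(145, 70, 199)


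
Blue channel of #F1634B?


Color: #F1634B
R = F1 = 241
G = 63 = 99
B = 4B = 75
Blue = 75


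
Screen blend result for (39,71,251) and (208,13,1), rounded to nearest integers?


Screen: C = 255 - (255-A)×(255-B)/255, rounded to nearest integer
R: 255 - (255-39)×(255-208)/255 = 255 - 10152/255 ≈ 255 - 39.812 = 215.188 → 215
G: 255 - (255-71)×(255-13)/255 = 255 - 44528/255 ≈ 255 - 174.620 = 80.380 → 80
B: 255 - (255-251)×(255-1)/255 = 255 - 1016/255 ≈ 255 - 3.984 = 251.016 → 251
= RGB(215, 80, 251)


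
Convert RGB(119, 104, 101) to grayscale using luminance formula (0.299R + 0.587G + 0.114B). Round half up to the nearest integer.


Gray = 0.299×R + 0.587×G + 0.114×B
Gray = 0.299×119 + 0.587×104 + 0.114×101
Gray = 35.581 + 61.048 + 11.514
Gray = 108.143 → round half up → 108
Gray = 108


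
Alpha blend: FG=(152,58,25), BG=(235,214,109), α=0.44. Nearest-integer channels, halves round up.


C = α×F + (1-α)×B, with 1-α = 0.56
R: 0.44×152 + 0.56×235 = 66.88 + 131.60 = 198.48 → 198
G: 0.44×58 + 0.56×214 = 25.52 + 119.84 = 145.36 → 145
B: 0.44×25 + 0.56×109 = 11.00 + 61.04 = 72.04 → 72
= RGB(198, 145, 72)


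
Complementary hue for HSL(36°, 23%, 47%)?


Complement = opposite side of color wheel = hue + 180°
H' = (36 + 180) mod 360 = 216°
S and L unchanged.
= HSL(216°, 23%, 47%)


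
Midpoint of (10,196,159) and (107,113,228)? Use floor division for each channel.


Midpoint: each channel = ⌊(C₁+C₂)/2⌋
R: ⌊(10+107)/2⌋ = 58
G: ⌊(196+113)/2⌋ = 154
B: ⌊(159+228)/2⌋ = 193
= RGB(58, 154, 193)


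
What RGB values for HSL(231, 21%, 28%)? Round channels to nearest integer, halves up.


H=231°, S=0.21, L=0.28
C = (1-|2L-1|)×S = (1-|-0.44|)×0.21 = 0.1176
H' = H/60 = 231/60 ≈ 3.8500; X = C×(1-|H' mod 2 - 1|) = 0.01764
m = L - C/2 = 0.28 - 0.0588 = 0.2212
Sector ⌊H'⌋ = 3 → (R',G',B') = (0.0, 0.01764, 0.1176)
RGB = ((R'+m)×255, (G'+m)×255, (B'+m)×255) = (56.406, 60.9042, 86.394)
Round half up → RGB(56, 61, 86)


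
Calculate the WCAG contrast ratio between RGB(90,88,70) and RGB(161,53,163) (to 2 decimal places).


Linearize each sRGB channel c=v/255: c/12.92 if c ≤ 0.04045 else ((c+0.055)/1.055)^2.4
L = 0.2126×R_lin + 0.7152×G_lin + 0.0722×B_lin
Color 1 (90,88,70):
  R=90: 90/255≈0.3529 > 0.04045 → ((0.3529+0.055)/1.055)^2.4 ≈ 0.10224
  G=88: 88/255≈0.3451 > 0.04045 → ((0.3451+0.055)/1.055)^2.4 ≈ 0.09759
  B=70: 70/255≈0.2745 > 0.04045 → ((0.2745+0.055)/1.055)^2.4 ≈ 0.06125
  L1 = 0.2126×0.10224 + 0.7152×0.09759 + 0.0722×0.06125 ≈ 0.09595
Color 2 (161,53,163):
  R=161: 161/255≈0.6314 > 0.04045 → ((0.6314+0.055)/1.055)^2.4 ≈ 0.35640
  G=53: 53/255≈0.2078 > 0.04045 → ((0.2078+0.055)/1.055)^2.4 ≈ 0.03560
  B=163: 163/255≈0.6392 > 0.04045 → ((0.6392+0.055)/1.055)^2.4 ≈ 0.36625
  L2 = 0.2126×0.35640 + 0.7152×0.03560 + 0.0722×0.36625 ≈ 0.12768
Lighter = 0.12768, Darker = 0.09595
Ratio = (L_lighter + 0.05) / (L_darker + 0.05)
Ratio = (0.12768 + 0.05) / (0.09595 + 0.05) = 0.17768 / 0.14595 ≈ 1.2174
Ratio ≈ 1.22:1


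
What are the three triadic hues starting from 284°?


Triadic: equally spaced at 120° intervals
H1 = 284°
H2 = (284 + 120) mod 360 = 44°
H3 = (284 + 240) mod 360 = 164°
Triadic = 284°, 44°, 164°


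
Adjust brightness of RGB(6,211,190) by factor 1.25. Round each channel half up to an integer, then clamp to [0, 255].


Multiply each channel by 1.25, round half up, clamp to [0, 255]
R: 6×1.25 = 7.5 → round → 8
G: 211×1.25 = 263.75 → round → 264 → clamp → 255
B: 190×1.25 = 237.5 → round → 238
= RGB(8, 255, 238)


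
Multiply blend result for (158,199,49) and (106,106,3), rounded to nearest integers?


Multiply: C = A×B/255, rounded to nearest integer
R: 158×106/255 = 16748/255 ≈ 65.678 → 66
G: 199×106/255 = 21094/255 ≈ 82.722 → 83
B: 49×3/255 = 147/255 ≈ 0.576 → 1
= RGB(66, 83, 1)


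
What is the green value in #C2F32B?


Color: #C2F32B
R = C2 = 194
G = F3 = 243
B = 2B = 43
Green = 243


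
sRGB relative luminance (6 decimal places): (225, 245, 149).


Linearize each channel (sRGB transfer function): c = v/255; c_lin = c/12.92 if c ≤ 0.04045, else ((c+0.055)/1.055)^2.4
  R: 225/255 ≈ 0.882353 > 0.04045 → ((0.882353+0.055)/1.055)^2.4 ≈ 0.752942
  G: 245/255 ≈ 0.960784 > 0.04045 → ((0.960784+0.055)/1.055)^2.4 ≈ 0.913099
  B: 149/255 ≈ 0.584314 > 0.04045 → ((0.584314+0.055)/1.055)^2.4 ≈ 0.300544
R_lin = 0.752942, G_lin = 0.913099, B_lin = 0.300544
L = 0.2126×R + 0.7152×G + 0.0722×B
L = 0.2126×0.752942 + 0.7152×0.913099 + 0.0722×0.300544
L ≈ 0.834823


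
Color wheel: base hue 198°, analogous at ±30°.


Base hue: 198°
Left analog: (198 - 30) mod 360 = 168°
Right analog: (198 + 30) mod 360 = 228°
Analogous hues = 168° and 228°


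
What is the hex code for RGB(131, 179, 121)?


R = 131 → 83 (hex)
G = 179 → B3 (hex)
B = 121 → 79 (hex)
Hex = #83B379


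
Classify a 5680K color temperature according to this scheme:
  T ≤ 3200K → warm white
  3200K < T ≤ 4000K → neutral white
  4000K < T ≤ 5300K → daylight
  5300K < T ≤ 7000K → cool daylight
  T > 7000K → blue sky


Temperature: 5680K
5300K < 5680K ≤ 7000K → cool daylight
Classification: cool daylight


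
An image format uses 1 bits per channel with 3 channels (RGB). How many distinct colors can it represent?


Total bits = 1 bits/channel × 3 channels = 3 bits
Distinct colors = 2^3
= 8 colors


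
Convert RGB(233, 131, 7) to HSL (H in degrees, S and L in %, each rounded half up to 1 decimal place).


Normalize: R'=233/255≈0.9137, G'=131/255≈0.5137, B'=7/255≈0.0275
Max=233/255, Min=7/255, Δ=Max-Min=226/255
L = (Max+Min)/2 = (233+7)/510 = 240/510 = 0.47058… → L = 47.1%
L ≤ 0.5 → S = Δ/(Max+Min) = 226/(233+7) = 226/240 = 0.94166… → S = 94.2%
(the 1/255 factors cancel in S and H, so raw channel differences can be used)
Max is R' → H = 60 × (((G-B)/Δ) mod 6) = 60 × (((131-7)/226) mod 6)
  124/226 = 0.5486…
  H = 60 × 0.5486… = 32.920…° → H = 32.9°
= HSL(32.9°, 94.2%, 47.1%)


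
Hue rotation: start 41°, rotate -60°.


New hue = (H + rotation) mod 360
New hue = (41 -60) mod 360
= -19 mod 360
= 341°


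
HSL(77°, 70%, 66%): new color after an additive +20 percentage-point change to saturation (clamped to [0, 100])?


Original S = 70%
Adjustment = +20 percentage points
New S = 70 + (20) = 90
Clamp to [0, 100] → 90
= HSL(77°, 90%, 66%)


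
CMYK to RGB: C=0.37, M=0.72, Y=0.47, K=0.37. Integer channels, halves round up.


R = 255 × (1-C) × (1-K) = 255 × 0.63 × 0.63 = 101.2095 → 101
G = 255 × (1-M) × (1-K) = 255 × 0.28 × 0.63 = 44.982 → 45
B = 255 × (1-Y) × (1-K) = 255 × 0.53 × 0.63 = 85.1445 → 85
= RGB(101, 45, 85)


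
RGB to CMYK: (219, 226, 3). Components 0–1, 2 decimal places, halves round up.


R'=219/255≈0.8588, G'=226/255≈0.8863, B'=3/255≈0.0118
K = 1 - max(R',G',B') = 1 - 226/255 = 29/255 = 0.11372… → 0.11
(1-R'-K)/(1-K) simplifies to (max-R)/max with max = 226:
C = (226-219)/226 = 7/226 = 0.03097… → 0.03
M = (226-226)/226 = 0/226 = 0 → 0.00
Y = (226-3)/226 = 223/226 = 0.98672… → 0.99
= CMYK(0.03, 0.00, 0.99, 0.11)
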